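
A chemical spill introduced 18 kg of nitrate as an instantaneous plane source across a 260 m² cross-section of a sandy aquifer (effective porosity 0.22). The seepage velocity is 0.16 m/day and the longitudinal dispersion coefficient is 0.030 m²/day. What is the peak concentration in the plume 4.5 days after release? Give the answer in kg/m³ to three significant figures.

0.242 kg/m³

The peak of an instantaneous 1D plume sits at x = vt; there the Gaussian factor is 1 and C_max = M/(n_e·A·√(4πDt)), where n_e·A is the pore area the mass is dissolved in.
√(4πDt) = √(4π × 0.030 × 4.5) = 1.302 m, so C_max = 18/(0.22 × 260 × 1.302) = 0.242 kg/m³.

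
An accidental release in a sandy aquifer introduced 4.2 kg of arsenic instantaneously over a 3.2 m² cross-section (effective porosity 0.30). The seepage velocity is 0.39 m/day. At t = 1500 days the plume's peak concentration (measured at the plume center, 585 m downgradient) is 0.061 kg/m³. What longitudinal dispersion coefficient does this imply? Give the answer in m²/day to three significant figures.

At the plume center C_max = M/(n_e·A·√(4πDt)), so D = M²/(4πt·(n_e·A·C_max)²).
n_e·A·C_max = 0.30 × 3.2 × 0.061 = 0.05856 kg/m.
D = 4.2²/(4π × 1500 × 0.05856²) = 0.273 m²/day.

0.273 m²/day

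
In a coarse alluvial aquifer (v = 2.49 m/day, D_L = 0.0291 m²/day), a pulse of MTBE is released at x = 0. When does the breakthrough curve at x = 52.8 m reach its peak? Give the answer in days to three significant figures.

21.2 days

For the 1D instantaneous-source solution, setting ∂C/∂t = 0 at fixed x gives v²t² + 2Dt − x² = 0, so t = (√(D² + v²x²) − D)/v².
√(D² + v²x²) = √(0.0291² + 2.49² × 52.8²) = 131.5; v² = 6.2001.
t = (131.5 − 0.0291)/6.2001 = 21.2 days (vs. the pure-advection estimate x/v = 21.2 d).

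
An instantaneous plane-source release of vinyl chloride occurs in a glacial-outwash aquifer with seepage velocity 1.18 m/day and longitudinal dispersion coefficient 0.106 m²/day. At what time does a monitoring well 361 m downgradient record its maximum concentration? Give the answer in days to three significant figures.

306 days

For the 1D instantaneous-source solution, setting ∂C/∂t = 0 at fixed x gives v²t² + 2Dt − x² = 0, so t = (√(D² + v²x²) − D)/v².
√(D² + v²x²) = √(0.106² + 1.18² × 361²) = 426.0; v² = 1.3924.
t = (426.0 − 0.106)/1.3924 = 306 days (vs. the pure-advection estimate x/v = 306 d).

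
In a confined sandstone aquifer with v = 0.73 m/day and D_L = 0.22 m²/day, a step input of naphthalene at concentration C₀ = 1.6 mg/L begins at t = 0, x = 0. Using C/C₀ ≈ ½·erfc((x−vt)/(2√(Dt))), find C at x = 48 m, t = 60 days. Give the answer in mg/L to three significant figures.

For a continuous step input, C/C₀ ≈ ½·erfc((x−vt)/(2√(Dt))).
vt = 0.73 × 60 = 43.8 m and 2√(Dt) = 2√(0.22 × 60) = 7.266 m.
Argument (x−vt)/(2√(Dt)) = (48 − 43.8)/7.266 = 0.5780; ½·erfc(0.5780) = 0.2068.
C = 1.6 × 0.2068 = 0.331 mg/L.

0.331 mg/L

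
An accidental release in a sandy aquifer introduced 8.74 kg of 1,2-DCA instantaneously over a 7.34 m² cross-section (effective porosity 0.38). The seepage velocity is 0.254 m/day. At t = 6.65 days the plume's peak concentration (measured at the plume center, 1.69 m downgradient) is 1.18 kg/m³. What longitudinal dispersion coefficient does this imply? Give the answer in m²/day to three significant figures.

At the plume center C_max = M/(n_e·A·√(4πDt)), so D = M²/(4πt·(n_e·A·C_max)²).
n_e·A·C_max = 0.38 × 7.34 × 1.18 = 3.291 kg/m.
D = 8.74²/(4π × 6.65 × 3.291²) = 0.0844 m²/day.

0.0844 m²/day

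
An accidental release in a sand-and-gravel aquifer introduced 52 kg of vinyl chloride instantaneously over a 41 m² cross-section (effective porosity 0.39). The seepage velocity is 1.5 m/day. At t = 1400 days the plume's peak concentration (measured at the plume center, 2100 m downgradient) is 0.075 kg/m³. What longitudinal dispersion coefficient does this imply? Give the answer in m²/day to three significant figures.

0.107 m²/day

At the plume center C_max = M/(n_e·A·√(4πDt)), so D = M²/(4πt·(n_e·A·C_max)²).
n_e·A·C_max = 0.39 × 41 × 0.075 = 1.199 kg/m.
D = 52²/(4π × 1400 × 1.199²) = 0.107 m²/day.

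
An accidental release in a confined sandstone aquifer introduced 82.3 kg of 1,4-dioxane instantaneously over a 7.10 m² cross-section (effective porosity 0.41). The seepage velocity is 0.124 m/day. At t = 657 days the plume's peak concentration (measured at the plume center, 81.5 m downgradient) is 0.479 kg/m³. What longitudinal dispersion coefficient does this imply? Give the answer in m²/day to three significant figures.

0.422 m²/day

At the plume center C_max = M/(n_e·A·√(4πDt)), so D = M²/(4πt·(n_e·A·C_max)²).
n_e·A·C_max = 0.41 × 7.10 × 0.479 = 1.394 kg/m.
D = 82.3²/(4π × 657 × 1.394²) = 0.422 m²/day.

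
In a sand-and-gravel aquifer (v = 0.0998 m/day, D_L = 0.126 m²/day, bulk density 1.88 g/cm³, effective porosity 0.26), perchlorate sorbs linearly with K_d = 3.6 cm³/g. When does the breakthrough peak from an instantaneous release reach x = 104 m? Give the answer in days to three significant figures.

Retardation factor R = 1 + ρ_b·K_d/n = 1 + 1.88 × 3.6/0.26 = 27.03.
Sorption retards both mechanisms: v_R = v/R = 0.003692 m/day, D_R = D/R = 0.004661 m²/day.
Peak time from v_R²t² + 2D_R t − x² = 0: t = (√(D_R² + v_R²x²) − D_R)/v_R².
√(D_R² + v_R²x²) = √(0.004661² + 0.003692² × 104²) = 0.3840; v_R² = 1.363e-05.
t = (0.3840 − 0.004661)/1.363e-05 = 27800 days.

27800 days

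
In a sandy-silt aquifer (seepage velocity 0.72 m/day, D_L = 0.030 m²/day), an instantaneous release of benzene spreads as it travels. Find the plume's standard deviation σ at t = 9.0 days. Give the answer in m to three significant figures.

Dispersive spreading gives a Gaussian with σ² = 2Dt; advection only shifts the center.
σ = √(2 × 0.030 × 9.0) = 0.735 m.

0.735 m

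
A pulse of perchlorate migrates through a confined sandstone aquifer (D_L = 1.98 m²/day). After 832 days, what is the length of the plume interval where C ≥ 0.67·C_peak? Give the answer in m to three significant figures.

103 m

The plume is Gaussian with σ = √(2Dt) = √(2 × 1.98 × 832) = 57.40 m.
C/C_peak = exp(−Δx²/(2σ²)) = 0.67 ⇒ Δx = σ·√(−2 ln 0.67) = 57.40 × 0.8950 = 51.37 m.
Width = 2Δx = 103 m.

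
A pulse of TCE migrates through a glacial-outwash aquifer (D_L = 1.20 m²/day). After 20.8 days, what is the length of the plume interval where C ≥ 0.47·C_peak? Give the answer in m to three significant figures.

The plume is Gaussian with σ = √(2Dt) = √(2 × 1.20 × 20.8) = 7.065 m.
C/C_peak = exp(−Δx²/(2σ²)) = 0.47 ⇒ Δx = σ·√(−2 ln 0.47) = 7.065 × 1.229 = 8.683 m.
Width = 2Δx = 17.4 m.

17.4 m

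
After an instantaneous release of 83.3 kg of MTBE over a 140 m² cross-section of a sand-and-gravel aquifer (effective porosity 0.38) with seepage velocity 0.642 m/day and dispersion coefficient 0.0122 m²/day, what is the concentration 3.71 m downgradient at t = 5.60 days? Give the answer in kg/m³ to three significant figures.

1.61 kg/m³

For an instantaneous plane source, C(x,t) = M/(n_e·A·√(4πDt)) · exp(−(x−vt)²/(4Dt)), with n_e·A the pore (flow) area.
Plume center vt = 0.642 × 5.60 = 3.5952 m, so the well at 3.71 m is 0.1148 m downgradient of the peak.
√(4πDt) = 0.9266 m, giving peak height M/(n_e·A·√(4πDt)) = 83.3/(0.38 × 140 × 0.9266) = 1.690 kg/m³.
(x−vt)²/(4Dt) = (0.1148)²/(4 × 0.0122 × 5.60) = 0.04823; exp(−0.04823) = 0.9529.
C = 1.690 × 0.9529 = 1.61 kg/m³.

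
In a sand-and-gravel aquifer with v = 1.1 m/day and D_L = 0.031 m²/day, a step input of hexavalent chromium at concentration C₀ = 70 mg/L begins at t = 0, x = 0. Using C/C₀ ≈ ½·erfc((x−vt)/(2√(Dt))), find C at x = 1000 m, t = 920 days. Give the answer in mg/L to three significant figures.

66.1 mg/L

For a continuous step input, C/C₀ ≈ ½·erfc((x−vt)/(2√(Dt))).
vt = 1.1 × 920 = 1012 m and 2√(Dt) = 2√(0.031 × 920) = 10.68 m.
Argument (x−vt)/(2√(Dt)) = (1000 − 1012)/10.68 = -1.124; ½·erfc(-1.124) = 0.9440.
C = 70 × 0.9440 = 66.1 mg/L.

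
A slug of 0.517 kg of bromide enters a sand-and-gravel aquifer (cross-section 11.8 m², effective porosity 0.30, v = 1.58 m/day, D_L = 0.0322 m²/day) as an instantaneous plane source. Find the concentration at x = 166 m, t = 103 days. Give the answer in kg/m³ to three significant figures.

0.0102 kg/m³

For an instantaneous plane source, C(x,t) = M/(n_e·A·√(4πDt)) · exp(−(x−vt)²/(4Dt)), with n_e·A the pore (flow) area.
Plume center vt = 1.58 × 103 = 162.74 m, so the well at 166 m is 3.26 m downgradient of the peak.
√(4πDt) = 6.456 m, giving peak height M/(n_e·A·√(4πDt)) = 0.517/(0.30 × 11.8 × 6.456) = 0.02262 kg/m³.
(x−vt)²/(4Dt) = (3.26)²/(4 × 0.0322 × 103) = 0.8011; exp(−0.8011) = 0.4488.
C = 0.02262 × 0.4488 = 0.0102 kg/m³.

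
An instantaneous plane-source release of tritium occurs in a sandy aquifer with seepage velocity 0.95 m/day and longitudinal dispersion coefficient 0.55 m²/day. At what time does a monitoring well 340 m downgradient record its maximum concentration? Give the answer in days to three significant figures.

For the 1D instantaneous-source solution, setting ∂C/∂t = 0 at fixed x gives v²t² + 2Dt − x² = 0, so t = (√(D² + v²x²) − D)/v².
√(D² + v²x²) = √(0.55² + 0.95² × 340²) = 323.0; v² = 0.9025.
t = (323.0 − 0.55)/0.9025 = 357 days (vs. the pure-advection estimate x/v = 358 d).

357 days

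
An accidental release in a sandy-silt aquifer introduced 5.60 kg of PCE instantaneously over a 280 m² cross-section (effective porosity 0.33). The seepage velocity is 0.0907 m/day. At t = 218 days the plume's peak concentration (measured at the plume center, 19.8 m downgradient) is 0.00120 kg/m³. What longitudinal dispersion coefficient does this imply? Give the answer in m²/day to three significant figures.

At the plume center C_max = M/(n_e·A·√(4πDt)), so D = M²/(4πt·(n_e·A·C_max)²).
n_e·A·C_max = 0.33 × 280 × 0.00120 = 0.1109 kg/m.
D = 5.60²/(4π × 218 × 0.1109²) = 0.931 m²/day.

0.931 m²/day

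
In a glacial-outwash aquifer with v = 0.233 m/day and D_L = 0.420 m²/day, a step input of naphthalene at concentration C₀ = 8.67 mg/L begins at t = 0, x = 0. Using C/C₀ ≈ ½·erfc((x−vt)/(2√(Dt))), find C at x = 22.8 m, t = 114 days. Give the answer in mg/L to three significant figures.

5.63 mg/L

For a continuous step input, C/C₀ ≈ ½·erfc((x−vt)/(2√(Dt))).
vt = 0.233 × 114 = 26.562 m and 2√(Dt) = 2√(0.420 × 114) = 13.84 m.
Argument (x−vt)/(2√(Dt)) = (22.8 − 26.562)/13.84 = -0.2718; ½·erfc(-0.2718) = 0.6497.
C = 8.67 × 0.6497 = 5.63 mg/L.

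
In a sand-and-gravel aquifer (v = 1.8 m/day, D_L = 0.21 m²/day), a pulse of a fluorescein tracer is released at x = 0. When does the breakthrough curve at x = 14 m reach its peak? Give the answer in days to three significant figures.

For the 1D instantaneous-source solution, setting ∂C/∂t = 0 at fixed x gives v²t² + 2Dt − x² = 0, so t = (√(D² + v²x²) − D)/v².
√(D² + v²x²) = √(0.21² + 1.8² × 14²) = 25.20; v² = 3.24.
t = (25.20 − 0.21)/3.24 = 7.71 days (vs. the pure-advection estimate x/v = 7.78 d).

7.71 days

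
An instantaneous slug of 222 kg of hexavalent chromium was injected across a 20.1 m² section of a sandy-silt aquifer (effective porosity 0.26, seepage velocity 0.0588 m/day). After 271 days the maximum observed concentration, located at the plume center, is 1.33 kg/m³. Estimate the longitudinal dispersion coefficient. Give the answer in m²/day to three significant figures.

0.300 m²/day

At the plume center C_max = M/(n_e·A·√(4πDt)), so D = M²/(4πt·(n_e·A·C_max)²).
n_e·A·C_max = 0.26 × 20.1 × 1.33 = 6.951 kg/m.
D = 222²/(4π × 271 × 6.951²) = 0.300 m²/day.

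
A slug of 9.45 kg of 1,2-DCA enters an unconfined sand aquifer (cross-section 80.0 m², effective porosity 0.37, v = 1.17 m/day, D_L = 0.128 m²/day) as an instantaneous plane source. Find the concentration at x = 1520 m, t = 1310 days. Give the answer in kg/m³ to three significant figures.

0.00547 kg/m³

For an instantaneous plane source, C(x,t) = M/(n_e·A·√(4πDt)) · exp(−(x−vt)²/(4Dt)), with n_e·A the pore (flow) area.
Plume center vt = 1.17 × 1310 = 1532.7 m, so the well at 1520 m is 12.7 m upgradient of the peak.
√(4πDt) = 45.90 m, giving peak height M/(n_e·A·√(4πDt)) = 9.45/(0.37 × 80.0 × 45.90) = 0.006955 kg/m³.
(x−vt)²/(4Dt) = (-12.7)²/(4 × 0.128 × 1310) = 0.2405; exp(−0.2405) = 0.7862.
C = 0.006955 × 0.7862 = 0.00547 kg/m³.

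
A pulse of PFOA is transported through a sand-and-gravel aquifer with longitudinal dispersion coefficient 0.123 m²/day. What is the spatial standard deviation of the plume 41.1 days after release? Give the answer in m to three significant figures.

Dispersive spreading gives a Gaussian with σ² = 2Dt; advection only shifts the center.
σ = √(2 × 0.123 × 41.1) = 3.18 m.

3.18 m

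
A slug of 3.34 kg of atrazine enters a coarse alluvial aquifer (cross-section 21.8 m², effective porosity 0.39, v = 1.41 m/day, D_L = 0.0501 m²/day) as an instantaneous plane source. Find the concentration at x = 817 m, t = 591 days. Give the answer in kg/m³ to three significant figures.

For an instantaneous plane source, C(x,t) = M/(n_e·A·√(4πDt)) · exp(−(x−vt)²/(4Dt)), with n_e·A the pore (flow) area.
Plume center vt = 1.41 × 591 = 833.31 m, so the well at 817 m is 16.31 m upgradient of the peak.
√(4πDt) = 19.29 m, giving peak height M/(n_e·A·√(4πDt)) = 3.34/(0.39 × 21.8 × 19.29) = 0.02037 kg/m³.
(x−vt)²/(4Dt) = (-16.31)²/(4 × 0.0501 × 591) = 2.246; exp(−2.246) = 0.1058.
C = 0.02037 × 0.1058 = 0.00216 kg/m³.

0.00216 kg/m³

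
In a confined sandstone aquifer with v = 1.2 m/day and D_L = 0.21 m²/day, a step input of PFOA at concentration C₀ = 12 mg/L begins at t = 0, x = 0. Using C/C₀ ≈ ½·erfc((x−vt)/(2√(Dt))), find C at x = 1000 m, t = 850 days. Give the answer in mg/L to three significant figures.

For a continuous step input, C/C₀ ≈ ½·erfc((x−vt)/(2√(Dt))).
vt = 1.2 × 850 = 1020 m and 2√(Dt) = 2√(0.21 × 850) = 26.72 m.
Argument (x−vt)/(2√(Dt)) = (1000 − 1020)/26.72 = -0.7485; ½·erfc(-0.7485) = 0.8551.
C = 12 × 0.8551 = 10.3 mg/L.

10.3 mg/L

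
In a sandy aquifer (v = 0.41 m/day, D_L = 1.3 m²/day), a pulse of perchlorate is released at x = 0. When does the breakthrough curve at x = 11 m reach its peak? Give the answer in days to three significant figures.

For the 1D instantaneous-source solution, setting ∂C/∂t = 0 at fixed x gives v²t² + 2Dt − x² = 0, so t = (√(D² + v²x²) − D)/v².
√(D² + v²x²) = √(1.3² + 0.41² × 11²) = 4.694; v² = 0.1681.
t = (4.694 − 1.3)/0.1681 = 20.2 days (vs. the pure-advection estimate x/v = 26.8 d).

20.2 days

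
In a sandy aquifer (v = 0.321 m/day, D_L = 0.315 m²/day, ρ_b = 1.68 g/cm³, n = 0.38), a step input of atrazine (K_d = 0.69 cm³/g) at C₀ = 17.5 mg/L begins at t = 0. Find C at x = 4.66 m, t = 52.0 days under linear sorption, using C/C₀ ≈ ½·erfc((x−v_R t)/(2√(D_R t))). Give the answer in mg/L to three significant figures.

Retardation factor R = 1 + ρ_b·K_d/n = 1 + 1.68 × 0.69/0.38 = 4.051.
Sorption retards both mechanisms: v_R = v/R = 0.07924 m/day, D_R = D/R = 0.07776 m²/day.
v_R·t = 0.07924 × 52.0 = 4.12048 m; 2√(D_R t) = 4.022 m; argument = (4.66 − 4.12048)/4.022 = 0.1341.
C = C₀ × ½·erfc(0.1341) = 17.5 × 0.4248 = 7.43 mg/L.

7.43 mg/L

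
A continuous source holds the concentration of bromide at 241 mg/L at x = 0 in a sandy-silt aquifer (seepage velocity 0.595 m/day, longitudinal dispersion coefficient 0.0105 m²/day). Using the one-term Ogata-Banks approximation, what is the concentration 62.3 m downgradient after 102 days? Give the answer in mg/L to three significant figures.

32.7 mg/L

For a continuous step input, C/C₀ ≈ ½·erfc((x−vt)/(2√(Dt))).
vt = 0.595 × 102 = 60.69 m and 2√(Dt) = 2√(0.0105 × 102) = 2.070 m.
Argument (x−vt)/(2√(Dt)) = (62.3 − 60.69)/2.070 = 0.7778; ½·erfc(0.7778) = 0.1357.
C = 241 × 0.1357 = 32.7 mg/L.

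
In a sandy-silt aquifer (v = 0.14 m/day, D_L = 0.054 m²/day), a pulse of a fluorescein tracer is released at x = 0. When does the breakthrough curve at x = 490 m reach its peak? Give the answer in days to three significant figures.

For the 1D instantaneous-source solution, setting ∂C/∂t = 0 at fixed x gives v²t² + 2Dt − x² = 0, so t = (√(D² + v²x²) − D)/v².
√(D² + v²x²) = √(0.054² + 0.14² × 490²) = 68.60; v² = 0.0196.
t = (68.60 − 0.054)/0.0196 = 3500 days (vs. the pure-advection estimate x/v = 3500 d).

3500 days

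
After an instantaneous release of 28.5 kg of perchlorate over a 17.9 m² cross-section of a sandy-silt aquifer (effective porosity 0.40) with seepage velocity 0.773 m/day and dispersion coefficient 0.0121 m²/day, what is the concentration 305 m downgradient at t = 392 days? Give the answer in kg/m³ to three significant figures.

0.419 kg/m³

For an instantaneous plane source, C(x,t) = M/(n_e·A·√(4πDt)) · exp(−(x−vt)²/(4Dt)), with n_e·A the pore (flow) area.
Plume center vt = 0.773 × 392 = 303.016 m, so the well at 305 m is 1.984 m downgradient of the peak.
√(4πDt) = 7.720 m, giving peak height M/(n_e·A·√(4πDt)) = 28.5/(0.40 × 17.9 × 7.720) = 0.5156 kg/m³.
(x−vt)²/(4Dt) = (1.984)²/(4 × 0.0121 × 392) = 0.2075; exp(−0.2075) = 0.8126.
C = 0.5156 × 0.8126 = 0.419 kg/m³.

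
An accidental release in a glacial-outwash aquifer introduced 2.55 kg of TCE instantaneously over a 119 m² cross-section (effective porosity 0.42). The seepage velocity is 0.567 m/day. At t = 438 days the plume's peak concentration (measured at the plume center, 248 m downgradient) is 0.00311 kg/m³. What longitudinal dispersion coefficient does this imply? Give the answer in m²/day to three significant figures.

0.0489 m²/day

At the plume center C_max = M/(n_e·A·√(4πDt)), so D = M²/(4πt·(n_e·A·C_max)²).
n_e·A·C_max = 0.42 × 119 × 0.00311 = 0.1554 kg/m.
D = 2.55²/(4π × 438 × 0.1554²) = 0.0489 m²/day.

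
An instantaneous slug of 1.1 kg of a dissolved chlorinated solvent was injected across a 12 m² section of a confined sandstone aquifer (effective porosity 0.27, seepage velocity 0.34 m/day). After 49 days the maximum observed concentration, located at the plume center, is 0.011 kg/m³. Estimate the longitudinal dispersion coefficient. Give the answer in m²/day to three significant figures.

At the plume center C_max = M/(n_e·A·√(4πDt)), so D = M²/(4πt·(n_e·A·C_max)²).
n_e·A·C_max = 0.27 × 12 × 0.011 = 0.03564 kg/m.
D = 1.1²/(4π × 49 × 0.03564²) = 1.55 m²/day.

1.55 m²/day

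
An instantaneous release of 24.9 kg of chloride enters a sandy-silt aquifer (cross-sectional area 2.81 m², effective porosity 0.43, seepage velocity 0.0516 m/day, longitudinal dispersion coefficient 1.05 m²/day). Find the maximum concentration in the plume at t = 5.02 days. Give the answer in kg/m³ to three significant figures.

The peak of an instantaneous 1D plume sits at x = vt; there the Gaussian factor is 1 and C_max = M/(n_e·A·√(4πDt)), where n_e·A is the pore area the mass is dissolved in.
√(4πDt) = √(4π × 1.05 × 5.02) = 8.139 m, so C_max = 24.9/(0.43 × 2.81 × 8.139) = 2.53 kg/m³.

2.53 kg/m³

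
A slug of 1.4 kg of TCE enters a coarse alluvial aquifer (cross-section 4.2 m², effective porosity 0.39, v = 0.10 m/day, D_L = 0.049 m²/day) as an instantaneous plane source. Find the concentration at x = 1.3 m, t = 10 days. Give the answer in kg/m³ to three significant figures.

For an instantaneous plane source, C(x,t) = M/(n_e·A·√(4πDt)) · exp(−(x−vt)²/(4Dt)), with n_e·A the pore (flow) area.
Plume center vt = 0.10 × 10 = 1 m, so the well at 1.3 m is 0.3 m downgradient of the peak.
√(4πDt) = 2.481 m, giving peak height M/(n_e·A·√(4πDt)) = 1.4/(0.39 × 4.2 × 2.481) = 0.3445 kg/m³.
(x−vt)²/(4Dt) = (0.3)²/(4 × 0.049 × 10) = 0.04592; exp(−0.04592) = 0.9551.
C = 0.3445 × 0.9551 = 0.329 kg/m³.

0.329 kg/m³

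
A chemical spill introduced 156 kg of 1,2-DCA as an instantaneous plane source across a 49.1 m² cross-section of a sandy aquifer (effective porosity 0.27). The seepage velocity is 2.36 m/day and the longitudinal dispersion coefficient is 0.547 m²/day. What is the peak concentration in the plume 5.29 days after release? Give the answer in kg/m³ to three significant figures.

The peak of an instantaneous 1D plume sits at x = vt; there the Gaussian factor is 1 and C_max = M/(n_e·A·√(4πDt)), where n_e·A is the pore area the mass is dissolved in.
√(4πDt) = √(4π × 0.547 × 5.29) = 6.030 m, so C_max = 156/(0.27 × 49.1 × 6.030) = 1.95 kg/m³.

1.95 kg/m³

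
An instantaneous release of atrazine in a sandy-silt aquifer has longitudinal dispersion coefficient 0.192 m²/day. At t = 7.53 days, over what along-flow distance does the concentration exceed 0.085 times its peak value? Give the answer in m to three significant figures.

The plume is Gaussian with σ = √(2Dt) = √(2 × 0.192 × 7.53) = 1.700 m.
C/C_peak = exp(−Δx²/(2σ²)) = 0.085 ⇒ Δx = σ·√(−2 ln 0.085) = 1.700 × 2.220 = 3.774 m.
Width = 2Δx = 7.55 m.

7.55 m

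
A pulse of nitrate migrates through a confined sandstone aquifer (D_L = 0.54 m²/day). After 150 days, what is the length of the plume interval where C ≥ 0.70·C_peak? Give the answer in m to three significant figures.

21.5 m

The plume is Gaussian with σ = √(2Dt) = √(2 × 0.54 × 150) = 12.73 m.
C/C_peak = exp(−Δx²/(2σ²)) = 0.70 ⇒ Δx = σ·√(−2 ln 0.70) = 12.73 × 0.8446 = 10.75 m.
Width = 2Δx = 21.5 m.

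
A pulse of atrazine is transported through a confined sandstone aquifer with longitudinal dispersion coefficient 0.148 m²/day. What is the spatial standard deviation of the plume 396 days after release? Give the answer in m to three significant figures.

Dispersive spreading gives a Gaussian with σ² = 2Dt; advection only shifts the center.
σ = √(2 × 0.148 × 396) = 10.8 m.

10.8 m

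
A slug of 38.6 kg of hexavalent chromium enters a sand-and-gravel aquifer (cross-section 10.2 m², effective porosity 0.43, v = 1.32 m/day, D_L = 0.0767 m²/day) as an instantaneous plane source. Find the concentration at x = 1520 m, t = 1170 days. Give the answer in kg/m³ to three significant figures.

For an instantaneous plane source, C(x,t) = M/(n_e·A·√(4πDt)) · exp(−(x−vt)²/(4Dt)), with n_e·A the pore (flow) area.
Plume center vt = 1.32 × 1170 = 1544.4 m, so the well at 1520 m is 24.4 m upgradient of the peak.
√(4πDt) = 33.58 m, giving peak height M/(n_e·A·√(4πDt)) = 38.6/(0.43 × 10.2 × 33.58) = 0.2621 kg/m³.
(x−vt)²/(4Dt) = (-24.4)²/(4 × 0.0767 × 1170) = 1.659; exp(−1.659) = 0.1903.
C = 0.2621 × 0.1903 = 0.0499 kg/m³.

0.0499 kg/m³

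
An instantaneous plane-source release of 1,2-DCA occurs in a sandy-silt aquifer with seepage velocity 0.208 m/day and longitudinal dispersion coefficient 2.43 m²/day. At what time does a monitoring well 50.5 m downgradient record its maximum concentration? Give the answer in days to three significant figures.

For the 1D instantaneous-source solution, setting ∂C/∂t = 0 at fixed x gives v²t² + 2Dt − x² = 0, so t = (√(D² + v²x²) − D)/v².
√(D² + v²x²) = √(2.43² + 0.208² × 50.5²) = 10.78; v² = 0.043264.
t = (10.78 − 2.43)/0.043264 = 193 days (vs. the pure-advection estimate x/v = 243 d).

193 days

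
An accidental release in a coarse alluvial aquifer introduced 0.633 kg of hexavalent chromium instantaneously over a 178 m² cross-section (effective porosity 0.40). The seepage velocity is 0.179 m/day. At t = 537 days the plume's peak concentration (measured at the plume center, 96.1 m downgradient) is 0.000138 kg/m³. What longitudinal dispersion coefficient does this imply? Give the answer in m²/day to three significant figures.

0.615 m²/day

At the plume center C_max = M/(n_e·A·√(4πDt)), so D = M²/(4πt·(n_e·A·C_max)²).
n_e·A·C_max = 0.40 × 178 × 0.000138 = 0.009826 kg/m.
D = 0.633²/(4π × 537 × 0.009826²) = 0.615 m²/day.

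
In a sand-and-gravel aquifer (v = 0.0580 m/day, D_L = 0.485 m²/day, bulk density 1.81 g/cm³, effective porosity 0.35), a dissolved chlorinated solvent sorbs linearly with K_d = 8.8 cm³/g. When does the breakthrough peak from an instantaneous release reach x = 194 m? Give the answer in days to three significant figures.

Retardation factor R = 1 + ρ_b·K_d/n = 1 + 1.81 × 8.8/0.35 = 46.51.
Sorption retards both mechanisms: v_R = v/R = 0.001247 m/day, D_R = D/R = 0.01043 m²/day.
Peak time from v_R²t² + 2D_R t − x² = 0: t = (√(D_R² + v_R²x²) − D_R)/v_R².
√(D_R² + v_R²x²) = √(0.01043² + 0.001247² × 194²) = 0.2421; v_R² = 1.555e-06.
t = (0.2421 − 0.01043)/1.555e-06 = 149000 days.

149000 days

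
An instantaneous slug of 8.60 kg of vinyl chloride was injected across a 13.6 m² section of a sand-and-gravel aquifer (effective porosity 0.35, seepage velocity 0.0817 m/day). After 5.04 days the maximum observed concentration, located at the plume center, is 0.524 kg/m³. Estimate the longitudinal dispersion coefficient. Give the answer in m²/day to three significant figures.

At the plume center C_max = M/(n_e·A·√(4πDt)), so D = M²/(4πt·(n_e·A·C_max)²).
n_e·A·C_max = 0.35 × 13.6 × 0.524 = 2.494 kg/m.
D = 8.60²/(4π × 5.04 × 2.494²) = 0.188 m²/day.

0.188 m²/day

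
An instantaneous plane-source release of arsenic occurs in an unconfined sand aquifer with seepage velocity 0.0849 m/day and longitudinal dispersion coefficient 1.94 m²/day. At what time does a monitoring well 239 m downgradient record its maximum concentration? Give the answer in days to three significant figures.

2560 days

For the 1D instantaneous-source solution, setting ∂C/∂t = 0 at fixed x gives v²t² + 2Dt − x² = 0, so t = (√(D² + v²x²) − D)/v².
√(D² + v²x²) = √(1.94² + 0.0849² × 239²) = 20.38; v² = 0.00720801.
t = (20.38 − 1.94)/0.00720801 = 2560 days (vs. the pure-advection estimate x/v = 2820 d).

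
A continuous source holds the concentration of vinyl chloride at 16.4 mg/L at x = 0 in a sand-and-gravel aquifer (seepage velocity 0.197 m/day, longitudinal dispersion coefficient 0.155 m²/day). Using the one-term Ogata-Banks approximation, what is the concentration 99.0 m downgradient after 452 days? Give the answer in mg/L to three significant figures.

For a continuous step input, C/C₀ ≈ ½·erfc((x−vt)/(2√(Dt))).
vt = 0.197 × 452 = 89.044 m and 2√(Dt) = 2√(0.155 × 452) = 16.74 m.
Argument (x−vt)/(2√(Dt)) = (99.0 − 89.044)/16.74 = 0.5947; ½·erfc(0.5947) = 0.2002.
C = 16.4 × 0.2002 = 3.28 mg/L.

3.28 mg/L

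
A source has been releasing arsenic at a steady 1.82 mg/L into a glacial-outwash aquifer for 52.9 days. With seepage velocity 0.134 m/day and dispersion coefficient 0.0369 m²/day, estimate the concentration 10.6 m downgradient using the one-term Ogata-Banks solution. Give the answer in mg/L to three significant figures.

0.0687 mg/L

For a continuous step input, C/C₀ ≈ ½·erfc((x−vt)/(2√(Dt))).
vt = 0.134 × 52.9 = 7.0886 m and 2√(Dt) = 2√(0.0369 × 52.9) = 2.794 m.
Argument (x−vt)/(2√(Dt)) = (10.6 − 7.0886)/2.794 = 1.257; ½·erfc(1.257) = 0.03773.
C = 1.82 × 0.03773 = 0.0687 mg/L.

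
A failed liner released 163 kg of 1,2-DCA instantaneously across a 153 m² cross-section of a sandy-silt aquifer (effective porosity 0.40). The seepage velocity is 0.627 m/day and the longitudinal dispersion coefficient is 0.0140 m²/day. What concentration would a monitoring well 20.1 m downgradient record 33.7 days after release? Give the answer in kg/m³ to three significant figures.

0.624 kg/m³

For an instantaneous plane source, C(x,t) = M/(n_e·A·√(4πDt)) · exp(−(x−vt)²/(4Dt)), with n_e·A the pore (flow) area.
Plume center vt = 0.627 × 33.7 = 21.1299 m, so the well at 20.1 m is 1.0299 m upgradient of the peak.
√(4πDt) = 2.435 m, giving peak height M/(n_e·A·√(4πDt)) = 163/(0.40 × 153 × 2.435) = 1.094 kg/m³.
(x−vt)²/(4Dt) = (-1.0299)²/(4 × 0.0140 × 33.7) = 0.5620; exp(−0.5620) = 0.5701.
C = 1.094 × 0.5701 = 0.624 kg/m³.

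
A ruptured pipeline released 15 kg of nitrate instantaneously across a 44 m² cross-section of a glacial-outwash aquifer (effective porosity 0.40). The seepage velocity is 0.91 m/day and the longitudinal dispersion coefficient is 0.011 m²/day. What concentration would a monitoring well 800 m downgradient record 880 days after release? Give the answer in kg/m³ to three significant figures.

For an instantaneous plane source, C(x,t) = M/(n_e·A·√(4πDt)) · exp(−(x−vt)²/(4Dt)), with n_e·A the pore (flow) area.
Plume center vt = 0.91 × 880 = 800.8 m, so the well at 800 m is 0.8 m upgradient of the peak.
√(4πDt) = 11.03 m, giving peak height M/(n_e·A·√(4πDt)) = 15/(0.40 × 44 × 11.03) = 0.07727 kg/m³.
(x−vt)²/(4Dt) = (-0.8)²/(4 × 0.011 × 880) = 0.01653; exp(−0.01653) = 0.9836.
C = 0.07727 × 0.9836 = 0.0760 kg/m³.

0.0760 kg/m³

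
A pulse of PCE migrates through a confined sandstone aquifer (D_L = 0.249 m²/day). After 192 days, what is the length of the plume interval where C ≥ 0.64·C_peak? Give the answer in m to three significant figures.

18.5 m

The plume is Gaussian with σ = √(2Dt) = √(2 × 0.249 × 192) = 9.778 m.
C/C_peak = exp(−Δx²/(2σ²)) = 0.64 ⇒ Δx = σ·√(−2 ln 0.64) = 9.778 × 0.9448 = 9.238 m.
Width = 2Δx = 18.5 m.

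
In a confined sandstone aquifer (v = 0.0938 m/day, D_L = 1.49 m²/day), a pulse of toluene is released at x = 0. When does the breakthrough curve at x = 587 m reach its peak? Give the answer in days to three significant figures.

For the 1D instantaneous-source solution, setting ∂C/∂t = 0 at fixed x gives v²t² + 2Dt − x² = 0, so t = (√(D² + v²x²) − D)/v².
√(D² + v²x²) = √(1.49² + 0.0938² × 587²) = 55.08; v² = 0.00879844.
t = (55.08 − 1.49)/0.00879844 = 6090 days (vs. the pure-advection estimate x/v = 6260 d).

6090 days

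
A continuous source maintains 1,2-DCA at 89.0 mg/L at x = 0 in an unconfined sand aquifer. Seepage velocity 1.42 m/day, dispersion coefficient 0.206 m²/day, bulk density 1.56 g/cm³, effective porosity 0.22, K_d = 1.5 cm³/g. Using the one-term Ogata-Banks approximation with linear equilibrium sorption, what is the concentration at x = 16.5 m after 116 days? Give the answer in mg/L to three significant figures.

11.0 mg/L

Retardation factor R = 1 + ρ_b·K_d/n = 1 + 1.56 × 1.5/0.22 = 11.64.
Sorption retards both mechanisms: v_R = v/R = 0.1220 m/day, D_R = D/R = 0.01770 m²/day.
v_R·t = 0.1220 × 116 = 14.152 m; 2√(D_R t) = 2.866 m; argument = (16.5 − 14.152)/2.866 = 0.8193.
C = C₀ × ½·erfc(0.8193) = 89.0 × 0.1233 = 11.0 mg/L.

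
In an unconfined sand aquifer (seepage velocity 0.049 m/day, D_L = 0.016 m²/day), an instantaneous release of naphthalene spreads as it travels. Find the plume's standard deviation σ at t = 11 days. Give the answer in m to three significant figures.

Dispersive spreading gives a Gaussian with σ² = 2Dt; advection only shifts the center.
σ = √(2 × 0.016 × 11) = 0.593 m.

0.593 m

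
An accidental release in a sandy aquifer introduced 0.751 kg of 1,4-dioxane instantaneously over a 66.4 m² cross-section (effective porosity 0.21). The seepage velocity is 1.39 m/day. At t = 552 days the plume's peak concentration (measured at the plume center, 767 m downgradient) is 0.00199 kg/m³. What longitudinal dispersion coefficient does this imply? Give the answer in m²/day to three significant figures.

0.106 m²/day

At the plume center C_max = M/(n_e·A·√(4πDt)), so D = M²/(4πt·(n_e·A·C_max)²).
n_e·A·C_max = 0.21 × 66.4 × 0.00199 = 0.02775 kg/m.
D = 0.751²/(4π × 552 × 0.02775²) = 0.106 m²/day.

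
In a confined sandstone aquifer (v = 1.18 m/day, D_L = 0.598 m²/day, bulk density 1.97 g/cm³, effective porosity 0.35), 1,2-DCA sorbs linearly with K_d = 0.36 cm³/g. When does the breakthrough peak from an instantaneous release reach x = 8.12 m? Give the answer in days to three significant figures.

19.6 days

Retardation factor R = 1 + ρ_b·K_d/n = 1 + 1.97 × 0.36/0.35 = 3.026.
Sorption retards both mechanisms: v_R = v/R = 0.3900 m/day, D_R = D/R = 0.1976 m²/day.
Peak time from v_R²t² + 2D_R t − x² = 0: t = (√(D_R² + v_R²x²) − D_R)/v_R².
√(D_R² + v_R²x²) = √(0.1976² + 0.3900² × 8.12²) = 3.173; v_R² = 0.1521.
t = (3.173 − 0.1976)/0.1521 = 19.6 days.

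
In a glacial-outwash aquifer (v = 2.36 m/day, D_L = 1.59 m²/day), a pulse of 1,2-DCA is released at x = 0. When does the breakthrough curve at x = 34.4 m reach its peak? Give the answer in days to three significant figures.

For the 1D instantaneous-source solution, setting ∂C/∂t = 0 at fixed x gives v²t² + 2Dt − x² = 0, so t = (√(D² + v²x²) − D)/v².
√(D² + v²x²) = √(1.59² + 2.36² × 34.4²) = 81.20; v² = 5.5696.
t = (81.20 − 1.59)/5.5696 = 14.3 days (vs. the pure-advection estimate x/v = 14.6 d).

14.3 days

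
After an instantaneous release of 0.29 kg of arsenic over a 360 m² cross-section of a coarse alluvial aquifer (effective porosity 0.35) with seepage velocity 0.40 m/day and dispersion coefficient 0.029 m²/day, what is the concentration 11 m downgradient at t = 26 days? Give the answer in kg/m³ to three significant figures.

0.000664 kg/m³

For an instantaneous plane source, C(x,t) = M/(n_e·A·√(4πDt)) · exp(−(x−vt)²/(4Dt)), with n_e·A the pore (flow) area.
Plume center vt = 0.40 × 26 = 10.4 m, so the well at 11 m is 0.6 m downgradient of the peak.
√(4πDt) = 3.078 m, giving peak height M/(n_e·A·√(4πDt)) = 0.29/(0.35 × 360 × 3.078) = 0.0007478 kg/m³.
(x−vt)²/(4Dt) = (0.6)²/(4 × 0.029 × 26) = 0.1194; exp(−0.1194) = 0.8875.
C = 0.0007478 × 0.8875 = 0.000664 kg/m³.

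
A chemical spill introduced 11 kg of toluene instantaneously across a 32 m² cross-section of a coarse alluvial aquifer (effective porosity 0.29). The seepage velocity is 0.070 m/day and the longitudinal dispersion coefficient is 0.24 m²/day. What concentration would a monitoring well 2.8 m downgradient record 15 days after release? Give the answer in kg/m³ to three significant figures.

0.142 kg/m³

For an instantaneous plane source, C(x,t) = M/(n_e·A·√(4πDt)) · exp(−(x−vt)²/(4Dt)), with n_e·A the pore (flow) area.
Plume center vt = 0.070 × 15 = 1.05 m, so the well at 2.8 m is 1.75 m downgradient of the peak.
√(4πDt) = 6.726 m, giving peak height M/(n_e·A·√(4πDt)) = 11/(0.29 × 32 × 6.726) = 0.1762 kg/m³.
(x−vt)²/(4Dt) = (1.75)²/(4 × 0.24 × 15) = 0.2127; exp(−0.2127) = 0.8084.
C = 0.1762 × 0.8084 = 0.142 kg/m³.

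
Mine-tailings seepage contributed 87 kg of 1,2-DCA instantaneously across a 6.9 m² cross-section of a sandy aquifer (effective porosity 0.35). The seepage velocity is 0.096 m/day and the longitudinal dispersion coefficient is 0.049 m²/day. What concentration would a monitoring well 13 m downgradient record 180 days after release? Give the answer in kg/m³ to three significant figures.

For an instantaneous plane source, C(x,t) = M/(n_e·A·√(4πDt)) · exp(−(x−vt)²/(4Dt)), with n_e·A the pore (flow) area.
Plume center vt = 0.096 × 180 = 17.28 m, so the well at 13 m is 4.28 m upgradient of the peak.
√(4πDt) = 10.53 m, giving peak height M/(n_e·A·√(4πDt)) = 87/(0.35 × 6.9 × 10.53) = 3.421 kg/m³.
(x−vt)²/(4Dt) = (-4.28)²/(4 × 0.049 × 180) = 0.5192; exp(−0.5192) = 0.5950.
C = 3.421 × 0.5950 = 2.04 kg/m³.

2.04 kg/m³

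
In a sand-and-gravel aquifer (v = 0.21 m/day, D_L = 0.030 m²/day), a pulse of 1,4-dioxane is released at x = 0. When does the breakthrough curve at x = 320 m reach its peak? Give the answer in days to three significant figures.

For the 1D instantaneous-source solution, setting ∂C/∂t = 0 at fixed x gives v²t² + 2Dt − x² = 0, so t = (√(D² + v²x²) − D)/v².
√(D² + v²x²) = √(0.030² + 0.21² × 320²) = 67.20; v² = 0.0441.
t = (67.20 − 0.030)/0.0441 = 1520 days (vs. the pure-advection estimate x/v = 1520 d).

1520 days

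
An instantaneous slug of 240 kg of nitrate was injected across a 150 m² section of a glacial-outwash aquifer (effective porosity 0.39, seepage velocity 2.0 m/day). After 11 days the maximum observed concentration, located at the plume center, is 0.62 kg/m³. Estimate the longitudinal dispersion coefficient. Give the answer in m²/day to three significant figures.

At the plume center C_max = M/(n_e·A·√(4πDt)), so D = M²/(4πt·(n_e·A·C_max)²).
n_e·A·C_max = 0.39 × 150 × 0.62 = 36.27 kg/m.
D = 240²/(4π × 11 × 36.27²) = 0.317 m²/day.

0.317 m²/day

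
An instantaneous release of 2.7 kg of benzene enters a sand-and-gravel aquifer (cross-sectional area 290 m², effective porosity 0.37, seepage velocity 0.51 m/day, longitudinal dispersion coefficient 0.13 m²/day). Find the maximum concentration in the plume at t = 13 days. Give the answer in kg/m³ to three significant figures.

The peak of an instantaneous 1D plume sits at x = vt; there the Gaussian factor is 1 and C_max = M/(n_e·A·√(4πDt)), where n_e·A is the pore area the mass is dissolved in.
√(4πDt) = √(4π × 0.13 × 13) = 4.608 m, so C_max = 2.7/(0.37 × 290 × 4.608) = 0.00546 kg/m³.

0.00546 kg/m³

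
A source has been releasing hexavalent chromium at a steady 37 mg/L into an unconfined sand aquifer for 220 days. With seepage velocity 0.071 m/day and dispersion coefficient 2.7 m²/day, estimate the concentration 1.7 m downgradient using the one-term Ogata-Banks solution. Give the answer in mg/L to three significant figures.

24.3 mg/L

For a continuous step input, C/C₀ ≈ ½·erfc((x−vt)/(2√(Dt))).
vt = 0.071 × 220 = 15.62 m and 2√(Dt) = 2√(2.7 × 220) = 48.74 m.
Argument (x−vt)/(2√(Dt)) = (1.7 − 15.62)/48.74 = -0.2856; ½·erfc(-0.2856) = 0.6569.
C = 37 × 0.6569 = 24.3 mg/L.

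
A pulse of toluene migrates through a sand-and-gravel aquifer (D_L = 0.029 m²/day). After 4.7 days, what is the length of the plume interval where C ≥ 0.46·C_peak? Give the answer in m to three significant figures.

The plume is Gaussian with σ = √(2Dt) = √(2 × 0.029 × 4.7) = 0.5221 m.
C/C_peak = exp(−Δx²/(2σ²)) = 0.46 ⇒ Δx = σ·√(−2 ln 0.46) = 0.5221 × 1.246 = 0.6505 m.
Width = 2Δx = 1.30 m.

1.30 m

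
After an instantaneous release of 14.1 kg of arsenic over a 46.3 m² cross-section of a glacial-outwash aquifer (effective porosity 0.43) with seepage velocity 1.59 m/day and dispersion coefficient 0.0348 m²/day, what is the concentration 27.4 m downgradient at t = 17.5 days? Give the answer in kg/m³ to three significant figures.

0.238 kg/m³

For an instantaneous plane source, C(x,t) = M/(n_e·A·√(4πDt)) · exp(−(x−vt)²/(4Dt)), with n_e·A the pore (flow) area.
Plume center vt = 1.59 × 17.5 = 27.825 m, so the well at 27.4 m is 0.425 m upgradient of the peak.
√(4πDt) = 2.766 m, giving peak height M/(n_e·A·√(4πDt)) = 14.1/(0.43 × 46.3 × 2.766) = 0.2560 kg/m³.
(x−vt)²/(4Dt) = (-0.425)²/(4 × 0.0348 × 17.5) = 0.07415; exp(−0.07415) = 0.9285.
C = 0.2560 × 0.9285 = 0.238 kg/m³.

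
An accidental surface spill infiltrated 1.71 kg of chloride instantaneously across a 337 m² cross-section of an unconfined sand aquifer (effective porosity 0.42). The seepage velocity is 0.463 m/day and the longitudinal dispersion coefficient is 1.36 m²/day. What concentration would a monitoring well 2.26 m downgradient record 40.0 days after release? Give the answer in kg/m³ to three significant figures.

0.000137 kg/m³

For an instantaneous plane source, C(x,t) = M/(n_e·A·√(4πDt)) · exp(−(x−vt)²/(4Dt)), with n_e·A the pore (flow) area.
Plume center vt = 0.463 × 40.0 = 18.52 m, so the well at 2.26 m is 16.26 m upgradient of the peak.
√(4πDt) = 26.15 m, giving peak height M/(n_e·A·√(4πDt)) = 1.71/(0.42 × 337 × 26.15) = 0.0004620 kg/m³.
(x−vt)²/(4Dt) = (-16.26)²/(4 × 1.36 × 40.0) = 1.215; exp(−1.215) = 0.2967.
C = 0.0004620 × 0.2967 = 0.000137 kg/m³.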